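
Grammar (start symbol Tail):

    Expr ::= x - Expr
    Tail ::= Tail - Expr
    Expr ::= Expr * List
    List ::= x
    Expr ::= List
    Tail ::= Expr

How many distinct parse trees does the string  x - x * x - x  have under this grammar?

3

Parse trees for x - x * x - x:
  [Tail [Tail [Tail [Expr [List x]]] - [Expr [Expr [List x]] * [List x]]] - [Expr [List x]]]
  [Tail [Tail [Expr x - [Expr [Expr [List x]] * [List x]]]] - [Expr [List x]]]
  [Tail [Tail [Expr [Expr x - [Expr [List x]]] * [List x]]] - [Expr [List x]]]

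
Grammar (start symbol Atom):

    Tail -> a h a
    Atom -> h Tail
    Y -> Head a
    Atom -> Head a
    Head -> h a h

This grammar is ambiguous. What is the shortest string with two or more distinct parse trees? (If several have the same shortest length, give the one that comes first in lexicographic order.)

h a h a

length 4: h a h a has 2 parse trees

Two derivations of h a h a:
  Atom ⇒ h Tail ⇒ h a h a
  Atom ⇒ Head a ⇒ h a h a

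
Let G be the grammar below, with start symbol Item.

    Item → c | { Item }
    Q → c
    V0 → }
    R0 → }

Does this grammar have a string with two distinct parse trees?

Only Item is reachable from Item; ignoring the rest: Each string is a nest of matched brackets around a single atom. An opening bracket forces the recursive rule; an atom forces the base rule.

Unambiguous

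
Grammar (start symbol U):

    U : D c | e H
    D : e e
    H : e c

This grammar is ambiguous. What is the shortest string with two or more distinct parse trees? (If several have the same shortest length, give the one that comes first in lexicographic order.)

length 3: e e c has 2 parse trees

Two derivations of e e c:
  U ⇒ D c ⇒ e e c
  U ⇒ e H ⇒ e e c

e e c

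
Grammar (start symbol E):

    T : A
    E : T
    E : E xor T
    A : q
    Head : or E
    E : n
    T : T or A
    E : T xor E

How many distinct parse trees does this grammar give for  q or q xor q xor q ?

4

Parse trees for q or q xor q xor q:
  [E [E [E [T [T [A q]] or [A q]]] xor [T [A q]]] xor [T [A q]]]
  [E [E [T [T [A q]] or [A q]] xor [E [T [A q]]]] xor [T [A q]]]
  [E [T [T [A q]] or [A q]] xor [E [E [T [A q]]] xor [T [A q]]]]
  [E [T [T [A q]] or [A q]] xor [E [T [A q]] xor [E [T [A q]]]]]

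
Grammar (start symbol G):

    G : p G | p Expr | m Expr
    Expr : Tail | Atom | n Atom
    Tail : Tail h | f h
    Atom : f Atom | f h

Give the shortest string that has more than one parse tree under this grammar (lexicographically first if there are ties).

length 3: m f h has 2 parse trees

Two derivations of m f h:
  G ⇒ m Expr ⇒ m Tail ⇒ m f h
  G ⇒ m Expr ⇒ m Atom ⇒ m f h

m f h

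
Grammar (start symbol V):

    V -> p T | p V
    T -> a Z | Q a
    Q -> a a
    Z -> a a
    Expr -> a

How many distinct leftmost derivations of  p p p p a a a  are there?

Parse trees for p p p p a a a:
  [V p [V p [V p [V p [T a [Z a a]]]]]]
  [V p [V p [V p [V p [T [Q a a] a]]]]]

2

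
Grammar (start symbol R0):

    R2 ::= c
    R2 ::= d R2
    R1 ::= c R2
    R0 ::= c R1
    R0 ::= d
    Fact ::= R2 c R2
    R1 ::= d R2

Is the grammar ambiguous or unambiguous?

Unambiguous

Only R0, R1, R2 are reachable from R0; ignoring the rest: The reachable rules are right-linear with at most one rule per (nonterminal, next-terminal) pair. Each input token forces the next rule, so parsing is deterministic.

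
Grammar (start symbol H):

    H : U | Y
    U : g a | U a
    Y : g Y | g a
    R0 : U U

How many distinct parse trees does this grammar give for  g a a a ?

1

Parse trees for g a a a:
  [H [U [U [U g a] a] a]]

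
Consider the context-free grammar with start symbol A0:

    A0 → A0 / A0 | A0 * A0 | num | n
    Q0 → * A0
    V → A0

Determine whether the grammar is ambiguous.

Ambiguous

Witness: n * n * n

Derivation 1: A0 ⇒ A0 * A0 ⇒ A0 * A0 * A0 ⇒ n * A0 * A0 ⇒ n * n * A0 ⇒ n * n * n
Derivation 2: A0 ⇒ A0 * A0 ⇒ n * A0 ⇒ n * A0 * A0 ⇒ n * n * A0 ⇒ n * n * n

Two distinct leftmost derivations for the same string.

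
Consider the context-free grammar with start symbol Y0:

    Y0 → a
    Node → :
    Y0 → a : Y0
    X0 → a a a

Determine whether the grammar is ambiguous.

Unambiguous

(Node, X0 are unreachable from Y0, so their rules don't affect L(Y0).) The reachable grammar is A → atom sep A | atom. Each atom is followed by either the separator (recurse) or end-of-string (stop) — no choice point.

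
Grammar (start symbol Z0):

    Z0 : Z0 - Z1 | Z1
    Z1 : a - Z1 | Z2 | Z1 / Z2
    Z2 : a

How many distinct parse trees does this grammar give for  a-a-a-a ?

Parse trees for a-a-a-a:
  [Z0 [Z0 [Z1 [Z2 a]]] - [Z1 a - [Z1 a - [Z1 [Z2 a]]]]]
  [Z0 [Z0 [Z0 [Z1 [Z2 a]]] - [Z1 [Z2 a]]] - [Z1 a - [Z1 [Z2 a]]]]
  [Z0 [Z0 [Z1 a - [Z1 [Z2 a]]]] - [Z1 a - [Z1 [Z2 a]]]]
  [Z0 [Z0 [Z0 [Z1 [Z2 a]]] - [Z1 a - [Z1 [Z2 a]]]] - [Z1 [Z2 a]]]
  [Z0 [Z0 [Z0 [Z0 [Z1 [Z2 a]]] - [Z1 [Z2 a]]] - [Z1 [Z2 a]]] - [Z1 [Z2 a]]]
  [Z0 [Z0 [Z0 [Z1 a - [Z1 [Z2 a]]]] - [Z1 [Z2 a]]] - [Z1 [Z2 a]]]
  [Z0 [Z0 [Z1 a - [Z1 a - [Z1 [Z2 a]]]]] - [Z1 [Z2 a]]]
  [Z0 [Z1 a - [Z1 a - [Z1 a - [Z1 [Z2 a]]]]]]

8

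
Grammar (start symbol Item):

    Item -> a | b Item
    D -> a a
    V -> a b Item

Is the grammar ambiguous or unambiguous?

Only Item is reachable from Item; ignoring the rest: Restricted to the reachable nonterminals, every rule has the form A → t or A → t B, and no two rules for the same A share a first terminal. The grammar encodes a DFA — one run per string.

Unambiguous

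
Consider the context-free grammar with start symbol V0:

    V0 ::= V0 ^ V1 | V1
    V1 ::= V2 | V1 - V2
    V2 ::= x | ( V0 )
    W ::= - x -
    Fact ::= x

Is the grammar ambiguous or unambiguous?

Only V0, V1, V2 are reachable from V0; ignoring the rest: The grammar is stratified — V0 handles '^' (left-recursive), V1 handles '-', V2 atoms. Each operator has a fixed associativity and precedence level, so every string has one parse.

Unambiguous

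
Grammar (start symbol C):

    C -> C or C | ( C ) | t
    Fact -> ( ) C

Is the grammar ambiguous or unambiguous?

Witness: t or t or t

Derivation 1: C ⇒ C or C ⇒ C or C or C ⇒ t or C or C ⇒ t or t or C ⇒ t or t or t
Derivation 2: C ⇒ C or C ⇒ t or C ⇒ t or C or C ⇒ t or t or C ⇒ t or t or t

Two distinct leftmost derivations for the same string.

Ambiguous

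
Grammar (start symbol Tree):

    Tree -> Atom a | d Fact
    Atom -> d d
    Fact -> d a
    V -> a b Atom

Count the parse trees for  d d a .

Parse trees for d d a:
  [Tree [Atom d d] a]
  [Tree d [Fact d a]]

2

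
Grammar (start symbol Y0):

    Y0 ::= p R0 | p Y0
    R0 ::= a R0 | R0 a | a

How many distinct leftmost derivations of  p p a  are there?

Parse trees for p p a:
  [Y0 p [Y0 p [R0 a]]]

1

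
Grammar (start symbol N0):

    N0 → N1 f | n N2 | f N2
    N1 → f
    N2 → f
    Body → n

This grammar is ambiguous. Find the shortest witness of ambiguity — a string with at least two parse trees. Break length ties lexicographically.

length 2: f f has 2 parse trees

Two derivations of f f:
  N0 ⇒ N1 f ⇒ f f
  N0 ⇒ f N2 ⇒ f f

f f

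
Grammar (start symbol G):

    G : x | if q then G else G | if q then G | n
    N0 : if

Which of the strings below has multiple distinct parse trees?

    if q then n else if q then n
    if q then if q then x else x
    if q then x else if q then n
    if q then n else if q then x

if q then n else if q then n: 1 tree
if q then if q then x else x: 2 trees
if q then x else if q then n: 1 tree
if q then n else if q then x: 1 tree

if q then if q then x else x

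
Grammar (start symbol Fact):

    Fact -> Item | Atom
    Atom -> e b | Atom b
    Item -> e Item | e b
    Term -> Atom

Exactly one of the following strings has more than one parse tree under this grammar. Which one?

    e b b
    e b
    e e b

e b b: 1 tree
e b: 2 trees
e e b: 1 tree

e b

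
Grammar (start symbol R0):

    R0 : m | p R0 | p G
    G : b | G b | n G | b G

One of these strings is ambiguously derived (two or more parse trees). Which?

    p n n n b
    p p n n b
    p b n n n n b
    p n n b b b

p n n n b: 1 tree
p p n n b: 1 tree
p b n n n n b: 1 tree
p n n b b b: 11 trees

p n n b b b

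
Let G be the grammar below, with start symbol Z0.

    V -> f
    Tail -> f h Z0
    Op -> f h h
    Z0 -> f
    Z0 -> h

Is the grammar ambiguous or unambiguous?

Unambiguous

Only Z0 is reachable from Z0; ignoring the rest: The reachable rules are right-linear with at most one rule per (nonterminal, next-terminal) pair. Each input token forces the next rule, so parsing is deterministic.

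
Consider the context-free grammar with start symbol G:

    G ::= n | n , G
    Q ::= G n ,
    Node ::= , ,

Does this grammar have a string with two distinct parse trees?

Unambiguous

(Q, Node are unreachable from G, so their rules don't affect L(G).) Right-recursive list with a separator: after each atom, whether the separator follows determines the rule. One parse per string.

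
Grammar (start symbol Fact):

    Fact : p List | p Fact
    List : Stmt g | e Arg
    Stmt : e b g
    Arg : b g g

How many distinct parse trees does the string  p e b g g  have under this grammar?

Parse trees for p e b g g:
  [Fact p [List [Stmt e b g] g]]
  [Fact p [List e [Arg b g g]]]

2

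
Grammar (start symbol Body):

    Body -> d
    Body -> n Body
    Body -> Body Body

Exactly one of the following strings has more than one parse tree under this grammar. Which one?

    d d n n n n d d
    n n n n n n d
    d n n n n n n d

d d n n n n d d

d d n n n n d d: 13 trees
n n n n n n d: 1 tree
d n n n n n n d: 1 tree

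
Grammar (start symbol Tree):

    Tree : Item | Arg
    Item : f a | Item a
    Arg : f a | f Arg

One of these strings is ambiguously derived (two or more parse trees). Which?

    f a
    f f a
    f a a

f a

f a: 2 trees
f f a: 1 tree
f a a: 1 tree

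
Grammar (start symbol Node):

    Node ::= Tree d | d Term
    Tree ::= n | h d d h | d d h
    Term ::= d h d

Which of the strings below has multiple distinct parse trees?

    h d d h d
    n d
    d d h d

h d d h d: 1 tree
n d: 1 tree
d d h d: 2 trees

d d h d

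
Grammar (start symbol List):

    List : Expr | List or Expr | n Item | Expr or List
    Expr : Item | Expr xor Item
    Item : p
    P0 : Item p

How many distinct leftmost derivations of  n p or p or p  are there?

Parse trees for n p or p or p:
  [List [List [List n [Item p]] or [Expr [Item p]]] or [Expr [Item p]]]

1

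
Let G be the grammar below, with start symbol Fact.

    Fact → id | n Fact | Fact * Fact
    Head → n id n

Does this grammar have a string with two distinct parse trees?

Witness: n id * id

Derivation 1: Fact ⇒ n Fact ⇒ n Fact * Fact ⇒ n id * Fact ⇒ n id * id
Derivation 2: Fact ⇒ Fact * Fact ⇒ n Fact * Fact ⇒ n id * Fact ⇒ n id * id

Two distinct leftmost derivations for the same string.

Ambiguous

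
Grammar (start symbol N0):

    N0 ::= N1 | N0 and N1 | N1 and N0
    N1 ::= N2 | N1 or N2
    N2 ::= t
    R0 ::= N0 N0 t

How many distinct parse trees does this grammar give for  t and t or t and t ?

4

Parse trees for t and t or t and t:
  [N0 [N0 [N0 [N1 [N2 t]]] and [N1 [N1 [N2 t]] or [N2 t]]] and [N1 [N2 t]]]
  [N0 [N0 [N1 [N2 t]] and [N0 [N1 [N1 [N2 t]] or [N2 t]]]] and [N1 [N2 t]]]
  [N0 [N1 [N2 t]] and [N0 [N0 [N1 [N1 [N2 t]] or [N2 t]]] and [N1 [N2 t]]]]
  [N0 [N1 [N2 t]] and [N0 [N1 [N1 [N2 t]] or [N2 t]] and [N0 [N1 [N2 t]]]]]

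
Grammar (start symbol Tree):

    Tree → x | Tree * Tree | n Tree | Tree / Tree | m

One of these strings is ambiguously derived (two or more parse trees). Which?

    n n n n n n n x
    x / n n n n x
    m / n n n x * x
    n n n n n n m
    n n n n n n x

n n n n n n n x: 1 tree
x / n n n n x: 1 tree
m / n n n x * x: 5 trees
n n n n n n m: 1 tree
n n n n n n x: 1 tree

m / n n n x * x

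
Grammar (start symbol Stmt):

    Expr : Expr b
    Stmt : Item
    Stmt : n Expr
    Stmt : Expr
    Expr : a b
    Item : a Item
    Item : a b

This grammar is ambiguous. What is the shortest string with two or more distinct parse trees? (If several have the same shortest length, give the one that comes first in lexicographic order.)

length 2: a b has 2 parse trees

Two derivations of a b:
  Stmt ⇒ Item ⇒ a b
  Stmt ⇒ Expr ⇒ a b

a b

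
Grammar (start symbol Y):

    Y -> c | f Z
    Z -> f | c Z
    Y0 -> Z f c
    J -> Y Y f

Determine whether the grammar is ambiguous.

(Y0, J are unreachable from Y, so their rules don't affect L(Y).) Restricted to the reachable nonterminals, every rule has the form A → t or A → t B, and no two rules for the same A share a first terminal. The grammar encodes a DFA — one run per string.

Unambiguous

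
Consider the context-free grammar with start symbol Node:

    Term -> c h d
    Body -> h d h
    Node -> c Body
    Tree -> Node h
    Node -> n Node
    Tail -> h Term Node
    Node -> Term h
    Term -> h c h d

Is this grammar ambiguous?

Witness: c h d h

Derivation 1: Node ⇒ c Body ⇒ c h d h
Derivation 2: Node ⇒ Term h ⇒ c h d h

Two distinct leftmost derivations for the same string.

Ambiguous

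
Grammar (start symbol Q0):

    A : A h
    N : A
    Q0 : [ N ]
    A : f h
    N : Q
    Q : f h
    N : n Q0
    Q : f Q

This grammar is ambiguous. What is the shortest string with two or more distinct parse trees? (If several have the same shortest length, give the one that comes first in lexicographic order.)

[ f h ]

length 4: [ f h ] has 2 parse trees

Two derivations of [ f h ]:
  Q0 ⇒ [ N ] ⇒ [ A ] ⇒ [ f h ]
  Q0 ⇒ [ N ] ⇒ [ Q ] ⇒ [ f h ]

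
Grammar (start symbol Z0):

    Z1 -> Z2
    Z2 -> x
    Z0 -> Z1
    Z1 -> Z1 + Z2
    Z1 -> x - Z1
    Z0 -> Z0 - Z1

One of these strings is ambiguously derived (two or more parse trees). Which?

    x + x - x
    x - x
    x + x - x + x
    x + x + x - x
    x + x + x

x - x

x + x - x: 1 tree
x - x: 2 trees
x + x - x + x: 1 tree
x + x + x - x: 1 tree
x + x + x: 1 tree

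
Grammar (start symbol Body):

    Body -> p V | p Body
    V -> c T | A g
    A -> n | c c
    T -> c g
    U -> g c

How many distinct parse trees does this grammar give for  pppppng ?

1

Parse trees for pppppng:
  [Body p [Body p [Body p [Body p [Body p [V [A n] g]]]]]]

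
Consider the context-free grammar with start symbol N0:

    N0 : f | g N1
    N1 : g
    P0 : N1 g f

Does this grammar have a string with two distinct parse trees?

Unambiguous

(P0 is unreachable from N0, so its rules don't affect L(N0).) The reachable rules are right-linear with at most one rule per (nonterminal, next-terminal) pair. Each input token forces the next rule, so parsing is deterministic.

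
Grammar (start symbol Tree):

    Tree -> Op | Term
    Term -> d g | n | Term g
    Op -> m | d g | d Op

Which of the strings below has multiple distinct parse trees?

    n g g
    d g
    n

n g g: 1 tree
d g: 2 trees
n: 1 tree

d g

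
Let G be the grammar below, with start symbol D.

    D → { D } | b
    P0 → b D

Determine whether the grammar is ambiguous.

Unambiguous

(P0 is unreachable from D, so its rules don't affect L(D).) L(D) is { openⁿ atom closeⁿ : n ≥ 0 }. The bracket depth fixes n, and the derivation is forced at every step.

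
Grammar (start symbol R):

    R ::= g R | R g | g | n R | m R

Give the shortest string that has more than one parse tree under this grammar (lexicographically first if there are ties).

g g

length 1: no string has ≥2 trees
length 2: g g has 2 parse trees

Two derivations of g g:
  R ⇒ g R ⇒ g g
  R ⇒ R g ⇒ g g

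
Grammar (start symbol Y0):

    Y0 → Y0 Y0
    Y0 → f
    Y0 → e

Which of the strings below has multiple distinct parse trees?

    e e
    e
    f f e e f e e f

f f e e f e e f

e e: 1 tree
e: 1 tree
f f e e f e e f: 429 trees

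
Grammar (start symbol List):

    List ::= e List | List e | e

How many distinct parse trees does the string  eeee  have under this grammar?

8

Parse trees for eeee:
  [List e [List e [List e [List e]]]]
  [List e [List e [List [List e] e]]]
  [List e [List [List e [List e]] e]]
  [List e [List [List [List e] e] e]]
  [List [List e [List e [List e]]] e]
  [List [List e [List [List e] e]] e]
  [List [List [List e [List e]] e] e]
  [List [List [List [List e] e] e] e]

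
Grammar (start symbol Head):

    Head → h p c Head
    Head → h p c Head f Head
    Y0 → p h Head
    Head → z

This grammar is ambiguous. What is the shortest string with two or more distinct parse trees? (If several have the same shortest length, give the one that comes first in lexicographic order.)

length 1: no string has ≥2 trees
length 4: no string has ≥2 trees
length 6: no string has ≥2 trees
length 7: no string has ≥2 trees
length 9: h p c h p c z f z has 2 parse trees

Two derivations of h p c h p c z f z:
  Head ⇒ h p c Head ⇒ h p c h p c Head f Head ⇒ h p c h p c z f Head ⇒ h p c h p c z f z
  Head ⇒ h p c Head f Head ⇒ h p c h p c Head f Head ⇒ h p c h p c z f Head ⇒ h p c h p c z f z

h p c h p c z f z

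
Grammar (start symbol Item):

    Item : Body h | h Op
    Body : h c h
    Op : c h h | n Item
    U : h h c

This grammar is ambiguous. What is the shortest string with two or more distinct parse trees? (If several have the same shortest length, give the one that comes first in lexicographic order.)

length 4: h c h h has 2 parse trees

Two derivations of h c h h:
  Item ⇒ Body h ⇒ h c h h
  Item ⇒ h Op ⇒ h c h h

h c h h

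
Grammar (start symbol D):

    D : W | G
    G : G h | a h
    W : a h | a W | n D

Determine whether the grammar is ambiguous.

Ambiguous

Witness: a h

Derivation 1: D ⇒ W ⇒ a h
Derivation 2: D ⇒ G ⇒ a h

Two distinct leftmost derivations for the same string.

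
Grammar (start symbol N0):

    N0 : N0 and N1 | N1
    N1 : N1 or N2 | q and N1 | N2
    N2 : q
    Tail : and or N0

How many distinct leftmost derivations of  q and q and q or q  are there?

Parse trees for q and q and q or q:
  [N0 [N0 [N1 [N2 q]]] and [N1 [N1 q and [N1 [N2 q]]] or [N2 q]]]
  [N0 [N0 [N1 [N2 q]]] and [N1 q and [N1 [N1 [N2 q]] or [N2 q]]]]
  [N0 [N0 [N0 [N1 [N2 q]]] and [N1 [N2 q]]] and [N1 [N1 [N2 q]] or [N2 q]]]
  [N0 [N0 [N1 q and [N1 [N2 q]]]] and [N1 [N1 [N2 q]] or [N2 q]]]
  [N0 [N1 [N1 q and [N1 q and [N1 [N2 q]]]] or [N2 q]]]
  [N0 [N1 q and [N1 [N1 q and [N1 [N2 q]]] or [N2 q]]]]
  [N0 [N1 q and [N1 q and [N1 [N1 [N2 q]] or [N2 q]]]]]

7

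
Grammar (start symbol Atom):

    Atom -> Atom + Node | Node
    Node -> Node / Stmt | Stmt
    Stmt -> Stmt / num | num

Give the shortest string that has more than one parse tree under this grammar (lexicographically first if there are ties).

num / num

length 1: no string has ≥2 trees
length 3: num / num has 2 parse trees

Two derivations of num / num:
  Atom ⇒ Node ⇒ Node / Stmt ⇒ Stmt / Stmt ⇒ num / Stmt ⇒ num / num
  Atom ⇒ Node ⇒ Stmt ⇒ Stmt / num ⇒ num / num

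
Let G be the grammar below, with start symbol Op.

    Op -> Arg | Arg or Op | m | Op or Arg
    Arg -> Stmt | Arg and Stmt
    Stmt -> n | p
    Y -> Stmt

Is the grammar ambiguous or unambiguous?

Ambiguous

Witness: n or n

Derivation 1: Op ⇒ Arg or Op ⇒ Stmt or Op ⇒ n or Op ⇒ n or Arg ⇒ n or Stmt ⇒ n or n
Derivation 2: Op ⇒ Op or Arg ⇒ Arg or Arg ⇒ Stmt or Arg ⇒ n or Arg ⇒ n or Stmt ⇒ n or n

Two distinct leftmost derivations for the same string.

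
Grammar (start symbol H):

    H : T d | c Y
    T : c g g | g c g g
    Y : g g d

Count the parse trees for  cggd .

2

Parse trees for cggd:
  [H [T c g g] d]
  [H c [Y g g d]]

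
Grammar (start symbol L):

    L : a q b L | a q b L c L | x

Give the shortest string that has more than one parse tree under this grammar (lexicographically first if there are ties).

length 1: no string has ≥2 trees
length 4: no string has ≥2 trees
length 6: no string has ≥2 trees
length 7: no string has ≥2 trees
length 9: a q b a q b x c x has 2 parse trees

Two derivations of a q b a q b x c x:
  L ⇒ a q b L ⇒ a q b a q b L c L ⇒ a q b a q b x c L ⇒ a q b a q b x c x
  L ⇒ a q b L c L ⇒ a q b a q b L c L ⇒ a q b a q b x c L ⇒ a q b a q b x c x

a q b a q b x c x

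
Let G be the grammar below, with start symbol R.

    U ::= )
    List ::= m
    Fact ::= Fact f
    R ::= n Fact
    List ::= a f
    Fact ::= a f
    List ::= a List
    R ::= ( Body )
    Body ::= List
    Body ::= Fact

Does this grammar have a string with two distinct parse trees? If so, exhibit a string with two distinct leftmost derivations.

Witness: ( a f )

Derivation 1: R ⇒ ( Body ) ⇒ ( List ) ⇒ ( a f )
Derivation 2: R ⇒ ( Body ) ⇒ ( Fact ) ⇒ ( a f )

Two distinct leftmost derivations for the same string.

Ambiguous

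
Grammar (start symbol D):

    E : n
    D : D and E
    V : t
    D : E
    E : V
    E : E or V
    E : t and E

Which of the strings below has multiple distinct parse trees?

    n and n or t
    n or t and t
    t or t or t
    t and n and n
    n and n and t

n and n or t: 1 tree
n or t and t: 1 tree
t or t or t: 1 tree
t and n and n: 2 trees
n and n and t: 1 tree

t and n and n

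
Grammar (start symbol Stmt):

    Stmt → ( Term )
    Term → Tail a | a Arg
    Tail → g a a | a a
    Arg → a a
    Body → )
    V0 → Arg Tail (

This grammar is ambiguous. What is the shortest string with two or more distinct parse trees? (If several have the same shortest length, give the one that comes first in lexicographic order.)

( a a a )

length 5: ( a a a ) has 2 parse trees

Two derivations of ( a a a ):
  Stmt ⇒ ( Term ) ⇒ ( Tail a ) ⇒ ( a a a )
  Stmt ⇒ ( Term ) ⇒ ( a Arg ) ⇒ ( a a a )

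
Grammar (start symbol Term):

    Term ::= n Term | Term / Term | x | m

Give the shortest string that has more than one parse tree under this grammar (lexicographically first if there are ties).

n m / m

length 1: no string has ≥2 trees
length 2: no string has ≥2 trees
length 3: no string has ≥2 trees
length 4: n m / m has 2 parse trees

Two derivations of n m / m:
  Term ⇒ n Term ⇒ n Term / Term ⇒ n m / Term ⇒ n m / m
  Term ⇒ Term / Term ⇒ n Term / Term ⇒ n m / Term ⇒ n m / m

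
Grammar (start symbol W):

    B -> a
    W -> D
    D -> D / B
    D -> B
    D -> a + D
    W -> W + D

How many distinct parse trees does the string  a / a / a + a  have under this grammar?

1

Parse trees for a / a / a + a:
  [W [W [D [D [D [B a]] / [B a]] / [B a]]] + [D [B a]]]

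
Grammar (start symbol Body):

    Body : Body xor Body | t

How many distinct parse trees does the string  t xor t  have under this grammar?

1

Parse trees for t xor t:
  [Body [Body t] xor [Body t]]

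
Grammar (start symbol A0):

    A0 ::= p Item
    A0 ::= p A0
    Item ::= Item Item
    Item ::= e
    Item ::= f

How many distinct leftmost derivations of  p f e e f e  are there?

14

Parse trees for p f e e f e (showing first 6 of 14):
  [A0 p [Item [Item f] [Item [Item e] [Item [Item e] [Item [Item f] [Item e]]]]]]
  [A0 p [Item [Item f] [Item [Item e] [Item [Item [Item e] [Item f]] [Item e]]]]]
  [A0 p [Item [Item f] [Item [Item [Item e] [Item e]] [Item [Item f] [Item e]]]]]
  [A0 p [Item [Item f] [Item [Item [Item e] [Item [Item e] [Item f]]] [Item e]]]]
  [A0 p [Item [Item f] [Item [Item [Item [Item e] [Item e]] [Item f]] [Item e]]]]
  [A0 p [Item [Item [Item f] [Item e]] [Item [Item e] [Item [Item f] [Item e]]]]]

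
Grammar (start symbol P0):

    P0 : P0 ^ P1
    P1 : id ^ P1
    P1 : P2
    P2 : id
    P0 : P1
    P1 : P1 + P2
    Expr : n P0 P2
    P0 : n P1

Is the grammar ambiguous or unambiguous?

Witness: id ^ id

Derivation 1: P0 ⇒ P0 ^ P1 ⇒ P1 ^ P1 ⇒ P2 ^ P1 ⇒ id ^ P1 ⇒ id ^ P2 ⇒ id ^ id
Derivation 2: P0 ⇒ P1 ⇒ id ^ P1 ⇒ id ^ P2 ⇒ id ^ id

Two distinct leftmost derivations for the same string.

Ambiguous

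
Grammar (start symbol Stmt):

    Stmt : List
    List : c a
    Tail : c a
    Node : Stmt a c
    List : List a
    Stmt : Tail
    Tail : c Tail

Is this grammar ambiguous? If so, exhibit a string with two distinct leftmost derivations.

Witness: c a

Derivation 1: Stmt ⇒ List ⇒ c a
Derivation 2: Stmt ⇒ Tail ⇒ c a

Two distinct leftmost derivations for the same string.

Ambiguous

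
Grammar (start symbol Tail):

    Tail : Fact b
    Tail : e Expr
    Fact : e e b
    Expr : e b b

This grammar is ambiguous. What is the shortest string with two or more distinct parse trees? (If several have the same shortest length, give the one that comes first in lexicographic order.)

e e b b

length 4: e e b b has 2 parse trees

Two derivations of e e b b:
  Tail ⇒ Fact b ⇒ e e b b
  Tail ⇒ e Expr ⇒ e e b b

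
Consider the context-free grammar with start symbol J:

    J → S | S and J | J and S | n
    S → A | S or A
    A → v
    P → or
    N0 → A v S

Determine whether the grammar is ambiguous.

Witness: v and v

Derivation 1: J ⇒ S and J ⇒ A and J ⇒ v and J ⇒ v and S ⇒ v and A ⇒ v and v
Derivation 2: J ⇒ J and S ⇒ S and S ⇒ A and S ⇒ v and S ⇒ v and A ⇒ v and v

Two distinct leftmost derivations for the same string.

Ambiguous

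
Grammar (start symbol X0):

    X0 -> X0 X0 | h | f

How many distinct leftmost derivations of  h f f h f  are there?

14

Parse trees for h f f h f (showing first 6 of 14):
  [X0 [X0 h] [X0 [X0 f] [X0 [X0 f] [X0 [X0 h] [X0 f]]]]]
  [X0 [X0 h] [X0 [X0 f] [X0 [X0 [X0 f] [X0 h]] [X0 f]]]]
  [X0 [X0 h] [X0 [X0 [X0 f] [X0 f]] [X0 [X0 h] [X0 f]]]]
  [X0 [X0 h] [X0 [X0 [X0 f] [X0 [X0 f] [X0 h]]] [X0 f]]]
  [X0 [X0 h] [X0 [X0 [X0 [X0 f] [X0 f]] [X0 h]] [X0 f]]]
  [X0 [X0 [X0 h] [X0 f]] [X0 [X0 f] [X0 [X0 h] [X0 f]]]]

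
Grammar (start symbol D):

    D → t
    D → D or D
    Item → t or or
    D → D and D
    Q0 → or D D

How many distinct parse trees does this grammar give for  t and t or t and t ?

5

Parse trees for t and t or t and t:
  [D [D [D t] and [D t]] or [D [D t] and [D t]]]
  [D [D t] and [D [D t] or [D [D t] and [D t]]]]
  [D [D t] and [D [D [D t] or [D t]] and [D t]]]
  [D [D [D [D t] and [D t]] or [D t]] and [D t]]
  [D [D [D t] and [D [D t] or [D t]]] and [D t]]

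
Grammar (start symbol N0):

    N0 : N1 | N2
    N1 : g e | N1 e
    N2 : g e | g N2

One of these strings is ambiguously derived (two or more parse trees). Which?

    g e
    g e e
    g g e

g e

g e: 2 trees
g e e: 1 tree
g g e: 1 tree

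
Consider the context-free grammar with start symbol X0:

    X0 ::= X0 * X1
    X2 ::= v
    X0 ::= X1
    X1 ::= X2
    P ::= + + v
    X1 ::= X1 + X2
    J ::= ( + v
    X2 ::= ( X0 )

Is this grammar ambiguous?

(J, P are unreachable from X0, so their rules don't affect L(X0).) X0 → X0 * X1 | X1  ;  X1 → X1 + X2 | X2  — a left-associative chain with X2 at the bottom. Each string factors uniquely by precedence.

Unambiguous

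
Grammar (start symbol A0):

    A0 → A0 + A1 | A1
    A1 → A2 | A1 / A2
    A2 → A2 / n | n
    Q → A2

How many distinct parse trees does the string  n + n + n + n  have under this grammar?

Parse trees for n + n + n + n:
  [A0 [A0 [A0 [A0 [A1 [A2 n]]] + [A1 [A2 n]]] + [A1 [A2 n]]] + [A1 [A2 n]]]

1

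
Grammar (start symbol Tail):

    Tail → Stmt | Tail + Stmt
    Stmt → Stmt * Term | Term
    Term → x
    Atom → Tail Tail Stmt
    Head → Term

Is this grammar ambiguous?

(Atom, Head are unreachable from Tail, so their rules don't affect L(Tail).) Tail → Tail + Stmt | Stmt  ;  Stmt → Stmt * Term | Term  — a left-associative chain with Term at the bottom. Each string factors uniquely by precedence.

Unambiguous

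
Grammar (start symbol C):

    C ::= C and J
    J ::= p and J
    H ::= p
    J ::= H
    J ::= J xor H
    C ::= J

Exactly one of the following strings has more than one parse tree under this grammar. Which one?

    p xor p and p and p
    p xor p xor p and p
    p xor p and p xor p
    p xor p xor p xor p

p xor p and p and p

p xor p and p and p: 2 trees
p xor p xor p and p: 1 tree
p xor p and p xor p: 1 tree
p xor p xor p xor p: 1 tree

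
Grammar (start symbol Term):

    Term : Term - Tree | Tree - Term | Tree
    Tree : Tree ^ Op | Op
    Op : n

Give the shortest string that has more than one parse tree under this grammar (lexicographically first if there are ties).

length 1: no string has ≥2 trees
length 3: n - n has 2 parse trees

Two derivations of n - n:
  Term ⇒ Term - Tree ⇒ Tree - Tree ⇒ Op - Tree ⇒ n - Tree ⇒ n - Op ⇒ n - n
  Term ⇒ Tree - Term ⇒ Op - Term ⇒ n - Term ⇒ n - Tree ⇒ n - Op ⇒ n - n

n - n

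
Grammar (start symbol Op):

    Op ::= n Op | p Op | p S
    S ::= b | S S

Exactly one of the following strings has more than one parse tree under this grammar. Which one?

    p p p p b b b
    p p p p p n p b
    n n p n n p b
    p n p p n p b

p p p p b b b: 2 trees
p p p p p n p b: 1 tree
n n p n n p b: 1 tree
p n p p n p b: 1 tree

p p p p b b b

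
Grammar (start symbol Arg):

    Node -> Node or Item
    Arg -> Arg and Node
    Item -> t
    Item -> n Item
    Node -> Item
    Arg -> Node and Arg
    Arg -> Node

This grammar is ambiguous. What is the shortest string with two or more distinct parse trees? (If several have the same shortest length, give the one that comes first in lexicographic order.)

t and t

length 1: no string has ≥2 trees
length 2: no string has ≥2 trees
length 3: t and t has 2 parse trees

Two derivations of t and t:
  Arg ⇒ Arg and Node ⇒ Node and Node ⇒ Item and Node ⇒ t and Node ⇒ t and Item ⇒ t and t
  Arg ⇒ Node and Arg ⇒ Item and Arg ⇒ t and Arg ⇒ t and Node ⇒ t and Item ⇒ t and t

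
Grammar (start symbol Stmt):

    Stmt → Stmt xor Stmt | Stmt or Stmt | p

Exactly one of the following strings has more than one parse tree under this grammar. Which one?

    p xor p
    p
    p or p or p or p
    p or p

p xor p: 1 tree
p: 1 tree
p or p or p or p: 5 trees
p or p: 1 tree

p or p or p or p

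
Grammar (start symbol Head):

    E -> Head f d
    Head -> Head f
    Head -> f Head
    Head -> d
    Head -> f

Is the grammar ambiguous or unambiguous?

Ambiguous

Witness: f f

Derivation 1: Head ⇒ Head f ⇒ f f
Derivation 2: Head ⇒ f Head ⇒ f f

Two distinct leftmost derivations for the same string.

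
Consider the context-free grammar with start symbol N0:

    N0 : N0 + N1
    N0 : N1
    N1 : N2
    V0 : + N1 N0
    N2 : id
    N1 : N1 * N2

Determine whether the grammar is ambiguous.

Only N0, N1, N2 are reachable from N0; ignoring the rest: This is a standard precedence ladder (N0 over N1 over N2), with each level left-recursive on its own operator ('+' at N0, '*' at N1). That structure is LR(1), hence unambiguous.

Unambiguous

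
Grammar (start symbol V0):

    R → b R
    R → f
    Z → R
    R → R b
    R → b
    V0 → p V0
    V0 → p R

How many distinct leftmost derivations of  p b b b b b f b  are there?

6

Parse trees for p b b b b b f b:
  [V0 p [R b [R b [R b [R b [R b [R [R f] b]]]]]]]
  [V0 p [R b [R b [R b [R b [R [R b [R f]] b]]]]]]
  [V0 p [R b [R b [R b [R [R b [R b [R f]]] b]]]]]
  [V0 p [R b [R b [R [R b [R b [R b [R f]]]] b]]]]
  [V0 p [R b [R [R b [R b [R b [R b [R f]]]]] b]]]
  [V0 p [R [R b [R b [R b [R b [R b [R f]]]]]] b]]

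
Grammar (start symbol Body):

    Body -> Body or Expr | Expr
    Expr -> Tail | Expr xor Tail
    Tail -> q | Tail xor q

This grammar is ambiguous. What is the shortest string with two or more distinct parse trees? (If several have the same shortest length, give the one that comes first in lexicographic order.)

q xor q

length 1: no string has ≥2 trees
length 3: q xor q has 2 parse trees

Two derivations of q xor q:
  Body ⇒ Expr ⇒ Tail ⇒ Tail xor q ⇒ q xor q
  Body ⇒ Expr ⇒ Expr xor Tail ⇒ Tail xor Tail ⇒ q xor Tail ⇒ q xor q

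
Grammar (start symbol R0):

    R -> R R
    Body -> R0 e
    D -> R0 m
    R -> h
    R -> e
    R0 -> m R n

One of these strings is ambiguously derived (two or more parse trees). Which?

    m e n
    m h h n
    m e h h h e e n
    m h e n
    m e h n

m e n: 1 tree
m h h n: 1 tree
m e h h h e e n: 42 trees
m h e n: 1 tree
m e h n: 1 tree

m e h h h e e n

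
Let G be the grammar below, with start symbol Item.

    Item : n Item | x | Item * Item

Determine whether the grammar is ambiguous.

Ambiguous

Witness: n x * x

Derivation 1: Item ⇒ n Item ⇒ n Item * Item ⇒ n x * Item ⇒ n x * x
Derivation 2: Item ⇒ Item * Item ⇒ n Item * Item ⇒ n x * Item ⇒ n x * x

Two distinct leftmost derivations for the same string.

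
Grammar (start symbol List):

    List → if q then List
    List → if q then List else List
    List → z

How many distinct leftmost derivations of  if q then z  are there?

Parse trees for if q then z:
  [List if q then [List z]]

1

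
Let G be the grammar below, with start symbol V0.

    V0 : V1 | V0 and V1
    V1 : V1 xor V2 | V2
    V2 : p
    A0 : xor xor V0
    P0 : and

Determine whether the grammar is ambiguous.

Unambiguous

Only V0, V1, V2 are reachable from V0; ignoring the rest: The grammar is stratified — V0 handles 'and' (left-recursive), V1 handles 'xor', V2 atoms. Each operator has a fixed associativity and precedence level, so every string has one parse.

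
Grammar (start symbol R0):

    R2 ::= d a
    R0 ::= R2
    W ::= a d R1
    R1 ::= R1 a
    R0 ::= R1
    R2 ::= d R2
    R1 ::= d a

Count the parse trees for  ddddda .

Parse trees for ddddda:
  [R0 [R2 d [R2 d [R2 d [R2 d [R2 d a]]]]]]

1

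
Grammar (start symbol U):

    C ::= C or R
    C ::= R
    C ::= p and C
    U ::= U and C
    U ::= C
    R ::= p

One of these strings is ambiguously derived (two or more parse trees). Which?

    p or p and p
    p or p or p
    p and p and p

p or p and p: 1 tree
p or p or p: 1 tree
p and p and p: 4 trees

p and p and p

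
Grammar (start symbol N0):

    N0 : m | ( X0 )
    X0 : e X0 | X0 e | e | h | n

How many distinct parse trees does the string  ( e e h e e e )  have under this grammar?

10

Parse trees for ( e e h e e e ) (showing first 6 of 10):
  [N0 ( [X0 e [X0 e [X0 [X0 [X0 [X0 h] e] e] e]]] )]
  [N0 ( [X0 e [X0 [X0 e [X0 [X0 [X0 h] e] e]] e]] )]
  [N0 ( [X0 e [X0 [X0 [X0 e [X0 [X0 h] e]] e] e]] )]
  [N0 ( [X0 e [X0 [X0 [X0 [X0 e [X0 h]] e] e] e]] )]
  [N0 ( [X0 [X0 e [X0 e [X0 [X0 [X0 h] e] e]]] e] )]
  [N0 ( [X0 [X0 e [X0 [X0 e [X0 [X0 h] e]] e]] e] )]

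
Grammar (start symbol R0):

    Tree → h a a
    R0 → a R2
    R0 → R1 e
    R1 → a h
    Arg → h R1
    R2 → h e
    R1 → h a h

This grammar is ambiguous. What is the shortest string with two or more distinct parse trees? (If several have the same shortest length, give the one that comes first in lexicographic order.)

length 3: a h e has 2 parse trees

Two derivations of a h e:
  R0 ⇒ a R2 ⇒ a h e
  R0 ⇒ R1 e ⇒ a h e

a h e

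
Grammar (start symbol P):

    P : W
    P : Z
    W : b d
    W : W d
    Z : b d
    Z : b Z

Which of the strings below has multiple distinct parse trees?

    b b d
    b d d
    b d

b d

b b d: 1 tree
b d d: 1 tree
b d: 2 trees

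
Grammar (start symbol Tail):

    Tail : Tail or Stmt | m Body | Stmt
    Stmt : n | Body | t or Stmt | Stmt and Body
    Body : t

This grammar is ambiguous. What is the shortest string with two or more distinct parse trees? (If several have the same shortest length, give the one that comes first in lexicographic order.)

length 1: no string has ≥2 trees
length 2: no string has ≥2 trees
length 3: t or n has 2 parse trees

Two derivations of t or n:
  Tail ⇒ Tail or Stmt ⇒ Stmt or Stmt ⇒ Body or Stmt ⇒ t or Stmt ⇒ t or n
  Tail ⇒ Stmt ⇒ t or Stmt ⇒ t or n

t or n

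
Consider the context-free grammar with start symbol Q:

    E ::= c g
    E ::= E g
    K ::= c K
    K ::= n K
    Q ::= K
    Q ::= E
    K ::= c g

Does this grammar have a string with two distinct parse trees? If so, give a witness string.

Witness: c g

Derivation 1: Q ⇒ K ⇒ c g
Derivation 2: Q ⇒ E ⇒ c g

Two distinct leftmost derivations for the same string.

Ambiguous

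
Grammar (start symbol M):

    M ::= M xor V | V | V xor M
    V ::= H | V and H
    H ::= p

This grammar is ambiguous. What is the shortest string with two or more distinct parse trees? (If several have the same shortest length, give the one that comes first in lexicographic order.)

length 1: no string has ≥2 trees
length 3: p xor p has 2 parse trees

Two derivations of p xor p:
  M ⇒ M xor V ⇒ V xor V ⇒ H xor V ⇒ p xor V ⇒ p xor H ⇒ p xor p
  M ⇒ V xor M ⇒ H xor M ⇒ p xor M ⇒ p xor V ⇒ p xor H ⇒ p xor p

p xor p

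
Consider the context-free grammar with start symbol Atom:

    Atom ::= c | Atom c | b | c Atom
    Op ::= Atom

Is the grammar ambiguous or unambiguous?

Ambiguous

Witness: c c

Derivation 1: Atom ⇒ Atom c ⇒ c c
Derivation 2: Atom ⇒ c Atom ⇒ c c

Two distinct leftmost derivations for the same string.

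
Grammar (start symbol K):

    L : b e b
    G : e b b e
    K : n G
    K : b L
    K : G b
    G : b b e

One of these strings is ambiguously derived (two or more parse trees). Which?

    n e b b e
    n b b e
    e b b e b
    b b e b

n e b b e: 1 tree
n b b e: 1 tree
e b b e b: 1 tree
b b e b: 2 trees

b b e b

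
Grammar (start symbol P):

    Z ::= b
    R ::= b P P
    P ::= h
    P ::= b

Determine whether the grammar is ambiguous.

Unambiguous

(Z, R are unreachable from P, so their rules don't affect L(P).) Each reachable nonterminal has at most one production per leading terminal, and all productions are right-linear; the derivation is determined token-by-token.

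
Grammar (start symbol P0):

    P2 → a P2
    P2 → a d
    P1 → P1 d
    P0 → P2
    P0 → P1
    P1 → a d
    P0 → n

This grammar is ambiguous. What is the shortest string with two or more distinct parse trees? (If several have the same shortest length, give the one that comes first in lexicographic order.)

a d

length 1: no string has ≥2 trees
length 2: a d has 2 parse trees

Two derivations of a d:
  P0 ⇒ P2 ⇒ a d
  P0 ⇒ P1 ⇒ a d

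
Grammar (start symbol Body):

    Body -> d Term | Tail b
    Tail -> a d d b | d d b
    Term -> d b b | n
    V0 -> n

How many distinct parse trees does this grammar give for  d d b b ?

2

Parse trees for d d b b:
  [Body d [Term d b b]]
  [Body [Tail d d b] b]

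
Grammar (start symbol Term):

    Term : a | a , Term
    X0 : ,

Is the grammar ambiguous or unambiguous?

(X0 is unreachable from Term, so its rules don't affect L(Term).) The reachable grammar is A → atom sep A | atom. Each atom is followed by either the separator (recurse) or end-of-string (stop) — no choice point.

Unambiguous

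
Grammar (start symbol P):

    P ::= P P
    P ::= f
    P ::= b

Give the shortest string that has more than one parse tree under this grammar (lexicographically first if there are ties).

length 1: no string has ≥2 trees
length 2: no string has ≥2 trees
length 3: b b b has 2 parse trees

Two derivations of b b b:
  P ⇒ P P ⇒ P P P ⇒ b P P ⇒ b b P ⇒ b b b
  P ⇒ P P ⇒ b P ⇒ b P P ⇒ b b P ⇒ b b b

b b b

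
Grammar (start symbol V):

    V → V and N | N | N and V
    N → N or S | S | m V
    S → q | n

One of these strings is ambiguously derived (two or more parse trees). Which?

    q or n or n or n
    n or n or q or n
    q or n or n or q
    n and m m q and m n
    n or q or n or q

n and m m q and m n

q or n or n or n: 1 tree
n or n or q or n: 1 tree
q or n or n or q: 1 tree
n and m m q and m n: 12 trees
n or q or n or q: 1 tree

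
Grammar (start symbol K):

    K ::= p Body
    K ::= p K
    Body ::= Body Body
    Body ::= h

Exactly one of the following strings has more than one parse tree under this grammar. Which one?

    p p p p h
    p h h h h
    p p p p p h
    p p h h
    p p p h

p p p p h: 1 tree
p h h h h: 5 trees
p p p p p h: 1 tree
p p h h: 1 tree
p p p h: 1 tree

p h h h h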